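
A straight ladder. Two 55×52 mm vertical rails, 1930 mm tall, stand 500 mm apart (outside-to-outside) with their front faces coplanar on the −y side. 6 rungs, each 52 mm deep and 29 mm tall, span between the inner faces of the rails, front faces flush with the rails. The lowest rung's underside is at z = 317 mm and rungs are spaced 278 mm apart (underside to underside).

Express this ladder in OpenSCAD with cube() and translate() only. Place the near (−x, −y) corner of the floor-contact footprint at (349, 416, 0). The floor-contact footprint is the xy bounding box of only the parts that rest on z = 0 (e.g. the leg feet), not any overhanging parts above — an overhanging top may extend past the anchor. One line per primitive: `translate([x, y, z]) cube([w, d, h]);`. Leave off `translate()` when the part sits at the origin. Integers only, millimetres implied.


translate([349, 416, 0]) cube([55, 52, 1930]);
translate([794, 416, 0]) cube([55, 52, 1930]);
translate([404, 416, 317]) cube([390, 52, 29]);
translate([404, 416, 595]) cube([390, 52, 29]);
translate([404, 416, 873]) cube([390, 52, 29]);
translate([404, 416, 1151]) cube([390, 52, 29]);
translate([404, 416, 1429]) cube([390, 52, 29]);
translate([404, 416, 1707]) cube([390, 52, 29]);


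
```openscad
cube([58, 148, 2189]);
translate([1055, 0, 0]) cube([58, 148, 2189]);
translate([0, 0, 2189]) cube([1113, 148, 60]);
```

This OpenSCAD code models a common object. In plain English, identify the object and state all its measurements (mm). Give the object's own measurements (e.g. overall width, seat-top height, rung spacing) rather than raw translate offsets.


A door frame. The clear opening is 997 mm wide and 2189 mm high. Two 58 mm wide jambs, 148 mm deep, stand either side of the opening from the floor to the top of the opening. A 60 mm thick head sits across the top of both jambs, spanning the full outside width of the frame.


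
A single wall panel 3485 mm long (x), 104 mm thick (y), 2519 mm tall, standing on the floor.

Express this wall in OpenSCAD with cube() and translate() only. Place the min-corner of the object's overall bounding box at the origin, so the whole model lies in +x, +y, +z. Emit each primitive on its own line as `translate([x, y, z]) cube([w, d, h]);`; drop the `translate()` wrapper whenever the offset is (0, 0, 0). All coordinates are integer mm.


cube([3485, 104, 2519]);


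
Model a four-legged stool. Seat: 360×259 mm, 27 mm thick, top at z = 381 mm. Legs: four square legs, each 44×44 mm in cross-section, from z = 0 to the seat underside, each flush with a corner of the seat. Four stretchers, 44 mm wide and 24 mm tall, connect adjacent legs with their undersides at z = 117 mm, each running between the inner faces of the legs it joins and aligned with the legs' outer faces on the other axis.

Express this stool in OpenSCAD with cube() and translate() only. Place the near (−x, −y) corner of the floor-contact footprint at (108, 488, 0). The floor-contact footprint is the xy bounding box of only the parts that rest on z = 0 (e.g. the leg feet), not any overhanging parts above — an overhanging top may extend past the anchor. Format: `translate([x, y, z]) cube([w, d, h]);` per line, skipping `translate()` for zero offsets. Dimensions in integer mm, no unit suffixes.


translate([108, 488, 354]) cube([360, 259, 27]);
translate([108, 488, 0]) cube([44, 44, 354]);
translate([424, 488, 0]) cube([44, 44, 354]);
translate([108, 703, 0]) cube([44, 44, 354]);
translate([424, 703, 0]) cube([44, 44, 354]);
translate([152, 488, 117]) cube([272, 44, 24]);
translate([152, 703, 117]) cube([272, 44, 24]);
translate([108, 532, 117]) cube([44, 171, 24]);
translate([424, 532, 117]) cube([44, 171, 24]);


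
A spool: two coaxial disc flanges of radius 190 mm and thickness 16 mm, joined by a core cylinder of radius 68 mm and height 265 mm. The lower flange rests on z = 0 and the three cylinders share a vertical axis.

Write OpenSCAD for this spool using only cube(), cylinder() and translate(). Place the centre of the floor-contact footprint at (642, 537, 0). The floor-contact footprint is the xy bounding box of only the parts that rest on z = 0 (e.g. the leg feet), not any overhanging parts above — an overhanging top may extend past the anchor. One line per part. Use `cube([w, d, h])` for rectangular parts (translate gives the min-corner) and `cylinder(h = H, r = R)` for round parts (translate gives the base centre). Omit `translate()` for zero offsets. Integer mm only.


translate([642, 537, 0]) cylinder(h = 16, r = 190);
translate([642, 537, 16]) cylinder(h = 265, r = 68);
translate([642, 537, 281]) cylinder(h = 16, r = 190);


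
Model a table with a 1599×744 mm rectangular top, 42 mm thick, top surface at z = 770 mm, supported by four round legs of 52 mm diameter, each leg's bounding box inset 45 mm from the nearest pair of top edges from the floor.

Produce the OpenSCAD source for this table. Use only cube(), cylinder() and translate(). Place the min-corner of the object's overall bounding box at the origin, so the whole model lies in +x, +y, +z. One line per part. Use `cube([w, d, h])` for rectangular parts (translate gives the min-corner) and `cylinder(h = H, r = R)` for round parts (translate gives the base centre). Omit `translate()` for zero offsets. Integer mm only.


translate([0, 0, 728]) cube([1599, 744, 42]);
translate([71, 71, 0]) cylinder(h = 728, r = 26);
translate([1528, 71, 0]) cylinder(h = 728, r = 26);
translate([71, 673, 0]) cylinder(h = 728, r = 26);
translate([1528, 673, 0]) cylinder(h = 728, r = 26);


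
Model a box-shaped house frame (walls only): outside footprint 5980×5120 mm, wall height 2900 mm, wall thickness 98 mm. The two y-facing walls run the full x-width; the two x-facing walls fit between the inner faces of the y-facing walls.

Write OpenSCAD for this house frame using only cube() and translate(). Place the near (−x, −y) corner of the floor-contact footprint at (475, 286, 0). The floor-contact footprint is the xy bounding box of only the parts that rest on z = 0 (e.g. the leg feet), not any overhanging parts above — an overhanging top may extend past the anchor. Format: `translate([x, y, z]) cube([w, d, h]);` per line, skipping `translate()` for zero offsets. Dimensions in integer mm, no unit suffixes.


translate([475, 286, 0]) cube([5980, 98, 2900]);
translate([475, 5308, 0]) cube([5980, 98, 2900]);
translate([475, 384, 0]) cube([98, 4924, 2900]);
translate([6357, 384, 0]) cube([98, 4924, 2900]);


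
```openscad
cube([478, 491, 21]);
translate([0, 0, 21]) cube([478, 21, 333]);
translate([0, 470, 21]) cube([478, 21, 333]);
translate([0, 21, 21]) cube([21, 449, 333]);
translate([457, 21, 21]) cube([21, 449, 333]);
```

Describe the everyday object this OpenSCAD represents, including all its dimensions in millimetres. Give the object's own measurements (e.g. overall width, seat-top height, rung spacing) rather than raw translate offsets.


An open-topped rectangular box: outside dimensions 478×491×354 mm, with a uniform wall and base thickness of 21 mm. The base is a full 478×491 slab on the floor; four walls sit on top of the base. The front and back walls (the −y and +y sides) span the full width; the two side walls fit between them.


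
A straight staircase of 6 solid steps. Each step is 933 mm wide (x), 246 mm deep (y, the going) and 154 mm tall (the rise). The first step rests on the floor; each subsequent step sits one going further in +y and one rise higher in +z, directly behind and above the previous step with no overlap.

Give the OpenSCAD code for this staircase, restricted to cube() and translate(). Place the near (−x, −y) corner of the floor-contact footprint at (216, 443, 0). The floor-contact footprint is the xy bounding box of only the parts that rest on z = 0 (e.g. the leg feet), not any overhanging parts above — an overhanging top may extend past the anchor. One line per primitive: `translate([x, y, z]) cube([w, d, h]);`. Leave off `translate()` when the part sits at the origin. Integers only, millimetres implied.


translate([216, 443, 0]) cube([933, 246, 154]);
translate([216, 689, 154]) cube([933, 246, 154]);
translate([216, 935, 308]) cube([933, 246, 154]);
translate([216, 1181, 462]) cube([933, 246, 154]);
translate([216, 1427, 616]) cube([933, 246, 154]);
translate([216, 1673, 770]) cube([933, 246, 154]);


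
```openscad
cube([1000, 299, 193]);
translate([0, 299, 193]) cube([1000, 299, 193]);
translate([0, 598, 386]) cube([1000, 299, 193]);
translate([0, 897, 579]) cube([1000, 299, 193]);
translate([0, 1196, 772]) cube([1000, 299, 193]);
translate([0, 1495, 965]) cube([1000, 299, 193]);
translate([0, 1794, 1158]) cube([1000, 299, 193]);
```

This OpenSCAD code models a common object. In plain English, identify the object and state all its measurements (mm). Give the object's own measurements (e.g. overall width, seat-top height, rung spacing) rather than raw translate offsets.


A straight staircase of 7 solid steps. Each step is 1000 mm wide (x), 299 mm deep (y, the going) and 193 mm tall (the rise). The first step rests on the floor; each subsequent step sits one going further in +y and one rise higher in +z, directly behind and above the previous step with no overlap.


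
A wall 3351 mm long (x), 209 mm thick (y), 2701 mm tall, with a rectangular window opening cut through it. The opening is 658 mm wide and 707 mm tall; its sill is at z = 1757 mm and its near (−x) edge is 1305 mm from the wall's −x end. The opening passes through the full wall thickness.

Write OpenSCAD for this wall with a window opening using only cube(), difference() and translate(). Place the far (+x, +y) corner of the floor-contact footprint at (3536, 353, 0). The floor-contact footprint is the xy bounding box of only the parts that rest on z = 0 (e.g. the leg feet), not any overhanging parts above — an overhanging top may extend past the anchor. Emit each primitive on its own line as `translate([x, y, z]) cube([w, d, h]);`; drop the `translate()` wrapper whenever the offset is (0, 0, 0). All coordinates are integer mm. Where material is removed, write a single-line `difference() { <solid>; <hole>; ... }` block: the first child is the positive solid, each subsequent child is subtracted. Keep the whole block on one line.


difference() { translate([185, 144, 0]) cube([3351, 209, 2701]); translate([1490, 144, 1757]) cube([658, 209, 707]); }


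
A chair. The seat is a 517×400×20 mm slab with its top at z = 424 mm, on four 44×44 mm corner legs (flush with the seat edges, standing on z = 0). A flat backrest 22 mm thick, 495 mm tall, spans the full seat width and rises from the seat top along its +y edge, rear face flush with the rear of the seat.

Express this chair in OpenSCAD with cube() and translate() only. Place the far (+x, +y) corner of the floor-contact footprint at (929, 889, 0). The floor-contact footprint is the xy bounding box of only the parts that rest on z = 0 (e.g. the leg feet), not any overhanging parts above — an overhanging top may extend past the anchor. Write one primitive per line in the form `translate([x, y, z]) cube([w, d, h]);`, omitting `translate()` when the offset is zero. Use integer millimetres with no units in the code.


translate([412, 489, 404]) cube([517, 400, 20]);
translate([412, 489, 0]) cube([44, 44, 404]);
translate([885, 489, 0]) cube([44, 44, 404]);
translate([412, 845, 0]) cube([44, 44, 404]);
translate([885, 845, 0]) cube([44, 44, 404]);
translate([412, 867, 424]) cube([517, 22, 495]);


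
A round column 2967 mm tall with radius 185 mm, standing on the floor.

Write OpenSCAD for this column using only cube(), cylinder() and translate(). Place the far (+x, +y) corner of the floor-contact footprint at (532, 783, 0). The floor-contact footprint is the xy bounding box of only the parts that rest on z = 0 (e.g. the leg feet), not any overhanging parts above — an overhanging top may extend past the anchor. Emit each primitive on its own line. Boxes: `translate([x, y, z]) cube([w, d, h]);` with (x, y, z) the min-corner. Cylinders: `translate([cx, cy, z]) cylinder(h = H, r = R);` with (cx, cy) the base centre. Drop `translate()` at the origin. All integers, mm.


translate([347, 598, 0]) cylinder(h = 2967, r = 185);


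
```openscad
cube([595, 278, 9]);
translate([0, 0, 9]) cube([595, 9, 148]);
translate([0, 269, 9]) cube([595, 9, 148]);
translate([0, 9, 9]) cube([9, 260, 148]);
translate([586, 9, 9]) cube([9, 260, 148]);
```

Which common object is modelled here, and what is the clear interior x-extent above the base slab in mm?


An open box. The internal width is 577 mm.

A 595×278 base slab with four walls standing on it — an open box. The base is 595 mm wide and the walls are 9 mm thick, so the internal width is 595 − 2 × 9 = 577 mm.


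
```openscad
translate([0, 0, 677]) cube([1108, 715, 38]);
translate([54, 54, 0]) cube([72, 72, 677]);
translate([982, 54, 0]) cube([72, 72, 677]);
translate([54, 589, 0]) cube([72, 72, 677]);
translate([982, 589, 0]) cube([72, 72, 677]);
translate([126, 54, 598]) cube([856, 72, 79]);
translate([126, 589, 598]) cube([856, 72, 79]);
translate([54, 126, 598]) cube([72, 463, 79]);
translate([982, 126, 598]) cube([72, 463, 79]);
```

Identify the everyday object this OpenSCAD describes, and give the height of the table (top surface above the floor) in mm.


A table. The table height is 715 mm.

A 1108×715×38 slab sits at z = 677 on four 72 mm square posts — a table. The top surface is at 677 + 38 = 715 mm.


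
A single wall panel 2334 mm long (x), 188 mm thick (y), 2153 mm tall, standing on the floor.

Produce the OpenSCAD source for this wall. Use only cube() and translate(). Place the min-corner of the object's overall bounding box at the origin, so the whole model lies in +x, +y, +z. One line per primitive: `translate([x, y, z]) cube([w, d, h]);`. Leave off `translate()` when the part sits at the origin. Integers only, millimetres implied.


cube([2334, 188, 2153]);


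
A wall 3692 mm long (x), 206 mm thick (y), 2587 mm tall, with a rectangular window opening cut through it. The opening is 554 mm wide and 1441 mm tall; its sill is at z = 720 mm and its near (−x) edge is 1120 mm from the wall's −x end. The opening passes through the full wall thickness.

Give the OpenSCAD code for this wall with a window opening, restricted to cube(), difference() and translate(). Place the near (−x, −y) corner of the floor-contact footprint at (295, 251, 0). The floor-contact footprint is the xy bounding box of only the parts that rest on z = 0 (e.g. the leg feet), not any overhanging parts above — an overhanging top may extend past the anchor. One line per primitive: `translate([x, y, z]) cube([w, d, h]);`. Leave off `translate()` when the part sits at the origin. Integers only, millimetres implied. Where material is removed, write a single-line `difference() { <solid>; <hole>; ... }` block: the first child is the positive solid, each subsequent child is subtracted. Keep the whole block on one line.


difference() { translate([295, 251, 0]) cube([3692, 206, 2587]); translate([1415, 251, 720]) cube([554, 206, 1441]); }


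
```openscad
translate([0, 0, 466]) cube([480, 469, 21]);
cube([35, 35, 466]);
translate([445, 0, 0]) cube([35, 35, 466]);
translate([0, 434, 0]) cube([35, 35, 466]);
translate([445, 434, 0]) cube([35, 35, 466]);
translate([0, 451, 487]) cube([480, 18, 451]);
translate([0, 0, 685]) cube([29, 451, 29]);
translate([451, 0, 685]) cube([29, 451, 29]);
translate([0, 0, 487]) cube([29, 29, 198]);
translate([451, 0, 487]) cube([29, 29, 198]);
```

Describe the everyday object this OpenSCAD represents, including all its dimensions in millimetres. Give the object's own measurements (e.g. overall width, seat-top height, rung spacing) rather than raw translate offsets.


A chair. The seat is a 480×469×21 mm slab with its top at z = 487 mm, on four 35×35 mm corner legs (flush with the seat edges, standing on z = 0). A flat backrest 18 mm thick, 451 mm tall, spans the full seat width and rises from the seat top along its +y edge, rear face flush with the rear of the seat. Two armrests of 29×29 mm section run along each side from the seat's front edge to the front of the backrest, top faces 227 mm above the seat top and outer faces flush with the seat's x-edges; a 29×29 mm post under the front of each armrest stands on the seat at the front corner.


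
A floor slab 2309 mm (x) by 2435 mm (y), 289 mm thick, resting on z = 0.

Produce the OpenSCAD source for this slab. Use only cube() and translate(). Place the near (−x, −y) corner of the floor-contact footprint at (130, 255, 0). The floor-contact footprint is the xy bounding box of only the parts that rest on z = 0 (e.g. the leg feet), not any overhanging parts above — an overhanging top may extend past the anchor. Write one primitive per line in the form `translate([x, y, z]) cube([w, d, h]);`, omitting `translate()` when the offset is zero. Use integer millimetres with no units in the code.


translate([130, 255, 0]) cube([2309, 2435, 289]);


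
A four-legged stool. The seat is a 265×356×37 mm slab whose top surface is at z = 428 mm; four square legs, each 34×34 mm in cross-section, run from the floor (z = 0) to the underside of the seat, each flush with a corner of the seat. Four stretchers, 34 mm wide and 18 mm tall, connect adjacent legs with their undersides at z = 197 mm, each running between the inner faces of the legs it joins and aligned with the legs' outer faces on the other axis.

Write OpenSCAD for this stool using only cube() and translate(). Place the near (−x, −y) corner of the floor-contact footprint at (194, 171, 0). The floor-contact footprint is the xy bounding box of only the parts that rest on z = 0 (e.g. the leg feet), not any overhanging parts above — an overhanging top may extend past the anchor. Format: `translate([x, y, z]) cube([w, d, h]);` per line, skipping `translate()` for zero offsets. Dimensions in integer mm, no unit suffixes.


translate([194, 171, 391]) cube([265, 356, 37]);
translate([194, 171, 0]) cube([34, 34, 391]);
translate([425, 171, 0]) cube([34, 34, 391]);
translate([194, 493, 0]) cube([34, 34, 391]);
translate([425, 493, 0]) cube([34, 34, 391]);
translate([228, 171, 197]) cube([197, 34, 18]);
translate([228, 493, 197]) cube([197, 34, 18]);
translate([194, 205, 197]) cube([34, 288, 18]);
translate([425, 205, 197]) cube([34, 288, 18]);


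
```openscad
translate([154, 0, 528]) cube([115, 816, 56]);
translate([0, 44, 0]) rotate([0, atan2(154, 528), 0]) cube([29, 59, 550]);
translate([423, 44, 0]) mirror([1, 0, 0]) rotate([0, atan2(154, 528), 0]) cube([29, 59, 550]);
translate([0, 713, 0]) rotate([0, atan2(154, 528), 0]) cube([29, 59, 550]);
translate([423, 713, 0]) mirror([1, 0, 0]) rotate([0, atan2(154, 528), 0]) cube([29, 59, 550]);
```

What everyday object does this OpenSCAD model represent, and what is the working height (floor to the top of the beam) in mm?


A sawhorse. The overall height is 584 mm.

A beam across two mirrored pairs of raked legs — a sawhorse. The beam's underside is at z = 528 (matching the legs' vertical rise in atan2(154, 528)) and the beam is 56 mm tall, so its top is at 528 + 56 = 584 mm. The raked legs top out at the beam's underside, so that is the highest point.


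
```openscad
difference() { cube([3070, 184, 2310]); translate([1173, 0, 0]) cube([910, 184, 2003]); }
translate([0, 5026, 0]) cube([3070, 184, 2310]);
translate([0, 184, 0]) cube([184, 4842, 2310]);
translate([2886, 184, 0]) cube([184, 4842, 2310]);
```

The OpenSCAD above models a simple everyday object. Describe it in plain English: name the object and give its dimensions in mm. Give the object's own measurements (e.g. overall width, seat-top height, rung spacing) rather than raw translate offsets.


A single room: four walls, each 2310 mm tall and 184 mm thick, enclosing an outside footprint 3070×5210 mm (x × y), no floor or roof. The front and back walls (−y and +y sides) run the full x-width; the side walls fit between their inner faces. A door opening 910 mm wide and 2003 mm tall is cut through the front wall from the floor up, its −x edge 1173 mm from the wall's −x end.


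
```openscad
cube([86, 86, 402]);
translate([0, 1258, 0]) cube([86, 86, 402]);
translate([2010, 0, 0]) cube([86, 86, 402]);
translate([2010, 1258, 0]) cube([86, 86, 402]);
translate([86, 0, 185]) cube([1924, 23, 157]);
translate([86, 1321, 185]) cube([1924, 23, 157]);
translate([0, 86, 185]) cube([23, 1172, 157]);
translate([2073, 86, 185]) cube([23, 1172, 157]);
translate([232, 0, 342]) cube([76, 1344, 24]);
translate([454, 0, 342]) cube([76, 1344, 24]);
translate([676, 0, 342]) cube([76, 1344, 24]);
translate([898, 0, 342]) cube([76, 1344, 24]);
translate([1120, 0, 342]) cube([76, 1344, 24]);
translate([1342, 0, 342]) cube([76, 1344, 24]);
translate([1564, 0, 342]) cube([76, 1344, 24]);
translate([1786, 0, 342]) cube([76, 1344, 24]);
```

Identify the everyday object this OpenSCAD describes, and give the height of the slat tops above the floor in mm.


A bed frame. The slat-top height is 366 mm.

Four posts, four rails, and a row of slats — a bed frame. Slats sit on the rails at z = 185 + 157 = 342; with slat thickness 24, the top is 366 mm.


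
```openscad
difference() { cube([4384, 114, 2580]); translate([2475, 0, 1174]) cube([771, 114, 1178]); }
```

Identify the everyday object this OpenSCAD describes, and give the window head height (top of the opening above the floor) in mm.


A wall with a window opening. The window head height is 2352 mm.

A wall with a rectangular opening subtracted — a window. Sill at z = 1174, opening 1178 mm tall, so the head is at 1174 + 1178 = 2352 mm.


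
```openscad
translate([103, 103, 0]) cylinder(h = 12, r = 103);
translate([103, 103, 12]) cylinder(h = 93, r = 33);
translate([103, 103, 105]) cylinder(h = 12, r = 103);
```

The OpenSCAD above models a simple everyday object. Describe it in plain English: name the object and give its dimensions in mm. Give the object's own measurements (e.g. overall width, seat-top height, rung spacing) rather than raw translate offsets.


A spool: two coaxial disc flanges of radius 103 mm and thickness 12 mm, joined by a core cylinder of radius 33 mm and height 93 mm. The lower flange rests on z = 0 and the three cylinders share a vertical axis.


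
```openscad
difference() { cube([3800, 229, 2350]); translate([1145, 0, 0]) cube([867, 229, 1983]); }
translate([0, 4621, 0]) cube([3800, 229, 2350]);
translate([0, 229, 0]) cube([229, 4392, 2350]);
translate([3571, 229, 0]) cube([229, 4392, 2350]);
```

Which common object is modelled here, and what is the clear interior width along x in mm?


A single room. The interior width is 3342 mm.

Four walls enclosing a rectangle with a door in the front wall — a room. Outside width 3800 minus two 229 mm walls gives 3342 mm.


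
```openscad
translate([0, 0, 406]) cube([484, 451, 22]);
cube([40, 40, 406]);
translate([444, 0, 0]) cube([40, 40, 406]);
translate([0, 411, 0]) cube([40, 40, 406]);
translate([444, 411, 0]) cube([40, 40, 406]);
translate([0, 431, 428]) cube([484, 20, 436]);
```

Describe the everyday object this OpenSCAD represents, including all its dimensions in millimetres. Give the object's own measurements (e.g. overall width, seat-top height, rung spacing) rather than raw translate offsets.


A chair. The seat is a 484×451×22 mm slab with its top at z = 428 mm, on four 40×40 mm corner legs (flush with the seat edges, standing on z = 0). A flat backrest 20 mm thick, 436 mm tall, spans the full seat width and rises from the seat top along its +y edge, rear face flush with the rear of the seat.


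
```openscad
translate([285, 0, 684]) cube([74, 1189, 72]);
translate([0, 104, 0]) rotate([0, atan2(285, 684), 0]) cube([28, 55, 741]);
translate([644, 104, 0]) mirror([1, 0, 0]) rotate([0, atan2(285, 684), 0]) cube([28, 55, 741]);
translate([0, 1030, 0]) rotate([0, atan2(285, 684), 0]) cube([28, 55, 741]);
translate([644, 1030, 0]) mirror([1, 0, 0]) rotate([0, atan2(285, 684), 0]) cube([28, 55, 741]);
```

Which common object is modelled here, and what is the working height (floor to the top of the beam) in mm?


A sawhorse. The overall height is 756 mm.

A beam across two mirrored pairs of raked legs — a sawhorse. The beam's underside is at z = 684 (matching the legs' vertical rise in atan2(285, 684)) and the beam is 72 mm tall, so its top is at 684 + 72 = 756 mm. The raked legs top out at the beam's underside, so that is the highest point.


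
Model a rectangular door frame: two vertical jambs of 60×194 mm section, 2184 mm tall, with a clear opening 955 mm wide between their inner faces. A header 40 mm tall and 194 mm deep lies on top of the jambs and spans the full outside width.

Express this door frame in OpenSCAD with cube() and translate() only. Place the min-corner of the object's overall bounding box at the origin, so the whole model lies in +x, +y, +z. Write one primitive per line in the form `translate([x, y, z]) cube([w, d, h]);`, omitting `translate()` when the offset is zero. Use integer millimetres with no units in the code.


cube([60, 194, 2184]);
translate([1015, 0, 0]) cube([60, 194, 2184]);
translate([0, 0, 2184]) cube([1075, 194, 40]);


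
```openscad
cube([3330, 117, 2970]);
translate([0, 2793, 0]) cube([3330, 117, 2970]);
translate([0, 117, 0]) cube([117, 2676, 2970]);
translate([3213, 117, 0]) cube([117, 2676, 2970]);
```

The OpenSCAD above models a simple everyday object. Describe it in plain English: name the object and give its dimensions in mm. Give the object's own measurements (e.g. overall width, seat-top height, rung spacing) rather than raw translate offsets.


The wall frame of a small rectangular building: four walls, each 2970 mm tall and 117 mm thick, enclosing a footprint 3330 mm (x) by 2910 mm (y) outside-to-outside, with no floor or roof. The front and back walls (the −y and +y sides) span the full width; the two side walls fit between them.


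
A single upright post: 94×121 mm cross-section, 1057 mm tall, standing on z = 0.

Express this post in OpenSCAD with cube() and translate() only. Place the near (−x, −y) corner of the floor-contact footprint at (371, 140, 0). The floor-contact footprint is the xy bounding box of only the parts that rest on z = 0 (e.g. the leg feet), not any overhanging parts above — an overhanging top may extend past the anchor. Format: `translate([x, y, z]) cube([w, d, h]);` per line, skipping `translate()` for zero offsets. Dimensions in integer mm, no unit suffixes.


translate([371, 140, 0]) cube([94, 121, 1057]);


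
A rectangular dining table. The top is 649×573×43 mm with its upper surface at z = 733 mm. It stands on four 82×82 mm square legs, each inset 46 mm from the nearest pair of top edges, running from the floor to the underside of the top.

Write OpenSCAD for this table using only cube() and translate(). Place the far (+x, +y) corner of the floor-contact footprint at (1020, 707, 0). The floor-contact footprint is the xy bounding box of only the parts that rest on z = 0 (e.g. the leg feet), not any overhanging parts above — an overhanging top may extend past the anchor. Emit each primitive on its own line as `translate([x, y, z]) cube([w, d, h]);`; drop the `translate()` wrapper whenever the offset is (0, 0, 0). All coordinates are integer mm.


translate([417, 180, 690]) cube([649, 573, 43]);
translate([463, 226, 0]) cube([82, 82, 690]);
translate([938, 226, 0]) cube([82, 82, 690]);
translate([463, 625, 0]) cube([82, 82, 690]);
translate([938, 625, 0]) cube([82, 82, 690]);


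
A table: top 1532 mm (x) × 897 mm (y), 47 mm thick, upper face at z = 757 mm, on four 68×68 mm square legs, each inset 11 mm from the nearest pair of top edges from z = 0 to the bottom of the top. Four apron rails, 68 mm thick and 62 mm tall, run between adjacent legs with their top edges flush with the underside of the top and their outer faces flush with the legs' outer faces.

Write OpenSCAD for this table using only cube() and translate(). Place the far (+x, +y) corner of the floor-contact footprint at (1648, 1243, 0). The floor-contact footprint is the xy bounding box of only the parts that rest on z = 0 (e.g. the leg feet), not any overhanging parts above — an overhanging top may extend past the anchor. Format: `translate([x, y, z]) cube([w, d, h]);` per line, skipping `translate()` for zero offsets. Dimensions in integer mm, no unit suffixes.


translate([127, 357, 710]) cube([1532, 897, 47]);
translate([138, 368, 0]) cube([68, 68, 710]);
translate([1580, 368, 0]) cube([68, 68, 710]);
translate([138, 1175, 0]) cube([68, 68, 710]);
translate([1580, 1175, 0]) cube([68, 68, 710]);
translate([206, 368, 648]) cube([1374, 68, 62]);
translate([206, 1175, 648]) cube([1374, 68, 62]);
translate([138, 436, 648]) cube([68, 739, 62]);
translate([1580, 436, 648]) cube([68, 739, 62]);


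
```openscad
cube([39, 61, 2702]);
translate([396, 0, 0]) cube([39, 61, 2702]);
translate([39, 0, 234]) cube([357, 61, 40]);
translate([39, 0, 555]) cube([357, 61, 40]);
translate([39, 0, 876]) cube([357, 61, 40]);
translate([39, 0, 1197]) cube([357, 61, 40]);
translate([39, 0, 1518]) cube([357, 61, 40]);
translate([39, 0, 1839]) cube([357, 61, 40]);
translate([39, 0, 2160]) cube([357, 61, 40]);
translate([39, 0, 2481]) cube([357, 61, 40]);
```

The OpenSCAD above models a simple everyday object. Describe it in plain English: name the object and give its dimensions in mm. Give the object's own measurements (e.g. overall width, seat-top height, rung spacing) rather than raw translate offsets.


A straight ladder. Two 39×61 mm vertical rails, 2702 mm tall, stand 435 mm apart (outside-to-outside) with their front faces coplanar on the −y side. 8 rungs, each 61 mm deep and 40 mm tall, span between the inner faces of the rails, front faces flush with the rails. The lowest rung's underside is at z = 234 mm and rungs are spaced 321 mm apart (underside to underside).


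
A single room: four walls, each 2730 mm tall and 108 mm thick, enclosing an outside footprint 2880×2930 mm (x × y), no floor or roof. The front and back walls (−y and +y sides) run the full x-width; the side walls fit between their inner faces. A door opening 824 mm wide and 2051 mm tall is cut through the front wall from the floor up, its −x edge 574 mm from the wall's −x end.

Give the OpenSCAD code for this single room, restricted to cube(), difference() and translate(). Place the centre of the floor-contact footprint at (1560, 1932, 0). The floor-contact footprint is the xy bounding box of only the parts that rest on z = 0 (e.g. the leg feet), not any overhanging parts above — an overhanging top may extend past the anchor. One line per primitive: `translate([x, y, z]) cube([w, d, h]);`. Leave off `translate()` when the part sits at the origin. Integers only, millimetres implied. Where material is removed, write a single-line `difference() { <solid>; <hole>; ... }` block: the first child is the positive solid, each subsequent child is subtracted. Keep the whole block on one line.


difference() { translate([120, 467, 0]) cube([2880, 108, 2730]); translate([694, 467, 0]) cube([824, 108, 2051]); }
translate([120, 3289, 0]) cube([2880, 108, 2730]);
translate([120, 575, 0]) cube([108, 2714, 2730]);
translate([2892, 575, 0]) cube([108, 2714, 2730]);


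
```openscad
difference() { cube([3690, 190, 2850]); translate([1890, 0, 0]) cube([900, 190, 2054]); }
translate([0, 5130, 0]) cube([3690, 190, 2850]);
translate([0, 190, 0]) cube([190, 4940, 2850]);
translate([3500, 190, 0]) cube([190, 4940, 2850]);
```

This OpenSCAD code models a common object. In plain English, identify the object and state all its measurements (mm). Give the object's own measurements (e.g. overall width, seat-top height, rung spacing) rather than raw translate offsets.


A single room: four walls, each 2850 mm tall and 190 mm thick, enclosing an outside footprint 3690×5320 mm (x × y), no floor or roof. The front and back walls (−y and +y sides) run the full x-width; the side walls fit between their inner faces. A door opening 900 mm wide and 2054 mm tall is cut through the front wall from the floor up, its −x edge 1890 mm from the wall's −x end.


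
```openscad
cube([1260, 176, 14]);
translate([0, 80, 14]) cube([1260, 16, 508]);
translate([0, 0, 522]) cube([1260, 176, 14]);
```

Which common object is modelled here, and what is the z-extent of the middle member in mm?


An I-beam. The web height is 508 mm.

Two wide flanges with a thin centred web — an I-beam. Overall 536 mm minus two 14 mm flanges gives a web of 536 − 2·14 = 508 mm.


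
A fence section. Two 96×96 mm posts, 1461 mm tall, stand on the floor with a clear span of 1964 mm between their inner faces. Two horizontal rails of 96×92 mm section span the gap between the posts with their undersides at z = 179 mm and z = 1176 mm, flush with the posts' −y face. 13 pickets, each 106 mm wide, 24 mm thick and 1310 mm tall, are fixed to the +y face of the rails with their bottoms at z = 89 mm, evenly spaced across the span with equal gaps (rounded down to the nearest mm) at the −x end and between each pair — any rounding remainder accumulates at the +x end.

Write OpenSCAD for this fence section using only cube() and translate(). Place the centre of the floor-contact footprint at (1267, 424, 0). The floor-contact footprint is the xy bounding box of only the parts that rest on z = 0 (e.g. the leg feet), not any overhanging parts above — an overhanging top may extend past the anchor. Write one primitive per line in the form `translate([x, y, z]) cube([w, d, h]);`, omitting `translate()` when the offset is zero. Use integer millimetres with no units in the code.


translate([189, 376, 0]) cube([96, 96, 1461]);
translate([2249, 376, 0]) cube([96, 96, 1461]);
translate([285, 376, 179]) cube([1964, 96, 92]);
translate([285, 376, 1176]) cube([1964, 96, 92]);
translate([326, 472, 89]) cube([106, 24, 1310]);
translate([473, 472, 89]) cube([106, 24, 1310]);
translate([620, 472, 89]) cube([106, 24, 1310]);
translate([767, 472, 89]) cube([106, 24, 1310]);
translate([914, 472, 89]) cube([106, 24, 1310]);
translate([1061, 472, 89]) cube([106, 24, 1310]);
translate([1208, 472, 89]) cube([106, 24, 1310]);
translate([1355, 472, 89]) cube([106, 24, 1310]);
translate([1502, 472, 89]) cube([106, 24, 1310]);
translate([1649, 472, 89]) cube([106, 24, 1310]);
translate([1796, 472, 89]) cube([106, 24, 1310]);
translate([1943, 472, 89]) cube([106, 24, 1310]);
translate([2090, 472, 89]) cube([106, 24, 1310]);


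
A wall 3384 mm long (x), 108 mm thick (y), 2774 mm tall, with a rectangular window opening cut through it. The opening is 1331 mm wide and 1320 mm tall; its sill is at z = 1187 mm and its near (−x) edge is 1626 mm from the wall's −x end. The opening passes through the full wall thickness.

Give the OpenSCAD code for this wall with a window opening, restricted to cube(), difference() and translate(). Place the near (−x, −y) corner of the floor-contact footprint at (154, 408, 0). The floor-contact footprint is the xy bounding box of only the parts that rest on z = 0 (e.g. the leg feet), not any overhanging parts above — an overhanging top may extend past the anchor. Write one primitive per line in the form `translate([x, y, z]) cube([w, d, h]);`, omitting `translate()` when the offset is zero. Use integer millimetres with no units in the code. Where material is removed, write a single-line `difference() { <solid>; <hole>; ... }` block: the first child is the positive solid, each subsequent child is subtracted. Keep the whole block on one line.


difference() { translate([154, 408, 0]) cube([3384, 108, 2774]); translate([1780, 408, 1187]) cube([1331, 108, 1320]); }


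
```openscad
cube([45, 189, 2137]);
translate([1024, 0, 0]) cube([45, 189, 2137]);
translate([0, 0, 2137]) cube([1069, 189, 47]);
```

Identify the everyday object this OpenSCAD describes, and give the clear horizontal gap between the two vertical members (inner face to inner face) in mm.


A door frame. The clear opening width is 979 mm.

Two 2137 mm tall posts with a header on top — a door frame. The left jamb is 45 mm wide at x = 0; the right jamb starts at x = 1024. The clear opening is 1024 − 45 = 979 mm.


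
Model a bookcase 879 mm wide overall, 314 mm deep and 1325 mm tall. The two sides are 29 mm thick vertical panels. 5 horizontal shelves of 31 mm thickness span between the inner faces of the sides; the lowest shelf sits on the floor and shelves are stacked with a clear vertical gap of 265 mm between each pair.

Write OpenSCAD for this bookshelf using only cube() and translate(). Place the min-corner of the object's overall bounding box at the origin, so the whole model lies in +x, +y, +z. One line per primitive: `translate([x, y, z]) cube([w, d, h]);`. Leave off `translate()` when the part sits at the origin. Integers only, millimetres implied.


cube([29, 314, 1325]);
translate([850, 0, 0]) cube([29, 314, 1325]);
translate([29, 0, 0]) cube([821, 314, 31]);
translate([29, 0, 296]) cube([821, 314, 31]);
translate([29, 0, 592]) cube([821, 314, 31]);
translate([29, 0, 888]) cube([821, 314, 31]);
translate([29, 0, 1184]) cube([821, 314, 31]);


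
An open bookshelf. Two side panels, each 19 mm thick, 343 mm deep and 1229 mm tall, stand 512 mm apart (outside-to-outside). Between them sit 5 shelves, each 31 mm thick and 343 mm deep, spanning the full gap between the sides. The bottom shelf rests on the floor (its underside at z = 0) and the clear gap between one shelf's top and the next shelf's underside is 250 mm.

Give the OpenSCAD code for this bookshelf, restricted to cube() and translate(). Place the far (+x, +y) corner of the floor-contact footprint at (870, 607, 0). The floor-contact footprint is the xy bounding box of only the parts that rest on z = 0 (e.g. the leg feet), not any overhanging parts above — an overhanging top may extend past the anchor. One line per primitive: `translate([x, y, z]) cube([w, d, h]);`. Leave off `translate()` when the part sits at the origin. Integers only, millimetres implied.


translate([358, 264, 0]) cube([19, 343, 1229]);
translate([851, 264, 0]) cube([19, 343, 1229]);
translate([377, 264, 0]) cube([474, 343, 31]);
translate([377, 264, 281]) cube([474, 343, 31]);
translate([377, 264, 562]) cube([474, 343, 31]);
translate([377, 264, 843]) cube([474, 343, 31]);
translate([377, 264, 1124]) cube([474, 343, 31]);


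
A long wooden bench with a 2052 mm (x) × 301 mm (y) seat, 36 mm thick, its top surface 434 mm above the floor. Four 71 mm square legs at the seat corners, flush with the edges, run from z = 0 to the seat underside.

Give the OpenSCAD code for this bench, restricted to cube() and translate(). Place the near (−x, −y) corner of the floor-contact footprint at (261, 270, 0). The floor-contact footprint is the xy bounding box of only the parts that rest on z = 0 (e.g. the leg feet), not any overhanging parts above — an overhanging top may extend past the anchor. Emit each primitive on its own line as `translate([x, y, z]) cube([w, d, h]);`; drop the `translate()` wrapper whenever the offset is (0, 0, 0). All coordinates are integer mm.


translate([261, 270, 398]) cube([2052, 301, 36]);
translate([261, 270, 0]) cube([71, 71, 398]);
translate([261, 500, 0]) cube([71, 71, 398]);
translate([2242, 270, 0]) cube([71, 71, 398]);
translate([2242, 500, 0]) cube([71, 71, 398]);


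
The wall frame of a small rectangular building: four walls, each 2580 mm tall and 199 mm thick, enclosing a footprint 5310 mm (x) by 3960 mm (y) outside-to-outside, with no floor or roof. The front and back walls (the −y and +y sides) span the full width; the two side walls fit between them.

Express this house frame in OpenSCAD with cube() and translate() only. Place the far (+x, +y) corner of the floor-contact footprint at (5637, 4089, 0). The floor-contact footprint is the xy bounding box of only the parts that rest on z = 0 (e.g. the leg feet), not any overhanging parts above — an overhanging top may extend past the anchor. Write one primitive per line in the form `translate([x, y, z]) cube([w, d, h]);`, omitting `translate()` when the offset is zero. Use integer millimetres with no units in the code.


translate([327, 129, 0]) cube([5310, 199, 2580]);
translate([327, 3890, 0]) cube([5310, 199, 2580]);
translate([327, 328, 0]) cube([199, 3562, 2580]);
translate([5438, 328, 0]) cube([199, 3562, 2580]);
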